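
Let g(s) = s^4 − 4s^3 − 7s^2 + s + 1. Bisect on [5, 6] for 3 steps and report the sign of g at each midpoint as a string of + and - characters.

+-+

g(5.5) = 44.3125 > 0, so the root lies in [5, 5.5]
g(5.25) = -5.808594 < 0, so the root lies in [5.25, 5.5]
g(5.375) = 17.6604 > 0, so the root lies in [5.25, 5.375]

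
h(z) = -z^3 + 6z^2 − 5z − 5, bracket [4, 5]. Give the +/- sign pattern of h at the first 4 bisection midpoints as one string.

m = 4.5, h(m) = 2.875 (+); new bracket [4.5, 5]
m = 4.75, h(m) = -0.546875 (−); new bracket [4.5, 4.75]
m = 4.625, h(m) = 1.287109 (+); new bracket [4.625, 4.75]
m = 4.6875, h(m) = 0.4016 (+); new bracket [4.6875, 4.75]

+-++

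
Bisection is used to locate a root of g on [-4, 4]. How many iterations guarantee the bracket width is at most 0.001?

13

Width after n steps is 8/2^n. Need 2^n ≥ 8/0.001 = 8000.
2^12 = 4096 < 8000 ≤ 2^13 = 8192, so n = 13.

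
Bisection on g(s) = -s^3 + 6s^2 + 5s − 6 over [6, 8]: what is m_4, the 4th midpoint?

6.625

m = 7, g(m) = -20 (−); new bracket [6, 7]
m = 6.5, g(m) = 5.375 (+); new bracket [6.5, 7]
m = 6.75, g(m) = -6.421875 (−); new bracket [6.5, 6.75]
m = 6.625, g(m) = -0.3066 (−); new bracket [6.5, 6.625]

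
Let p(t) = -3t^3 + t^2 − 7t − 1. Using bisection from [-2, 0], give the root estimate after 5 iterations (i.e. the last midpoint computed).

-0.1875

midpoint -1: p = 10 > 0 → [-1, 0]
midpoint -0.5: p = 3.125 > 0 → [-0.5, 0]
midpoint -0.25: p = 0.859375 > 0 → [-0.25, 0]
midpoint -0.125: p = -0.1035 < 0 → [-0.25, -0.125]
midpoint -0.1875: p = 0.3674 > 0 → [-0.1875, -0.125]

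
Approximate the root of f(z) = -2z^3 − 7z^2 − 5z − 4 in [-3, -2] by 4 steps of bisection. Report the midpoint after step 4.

m = -2.5, f(m) = -4 (−); new bracket [-3, -2.5]
m = -2.75, f(m) = -1.59375 (−); new bracket [-3, -2.75]
m = -2.875, f(m) = 0.042969 (+); new bracket [-2.875, -2.75]
m = -2.8125, f(m) = -0.814 (−); new bracket [-2.875, -2.8125]

-2.8125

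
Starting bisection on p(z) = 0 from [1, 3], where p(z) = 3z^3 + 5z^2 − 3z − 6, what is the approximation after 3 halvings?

1.25

midpoint 2: p = 32 > 0 → [1, 2]
midpoint 1.5: p = 10.875 > 0 → [1, 1.5]
midpoint 1.25: p = 3.921875 > 0 → [1, 1.25]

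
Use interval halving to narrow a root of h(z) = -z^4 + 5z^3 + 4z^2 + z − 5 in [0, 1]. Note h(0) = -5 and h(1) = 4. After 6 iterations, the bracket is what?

midpoint 0.5: h = -2.9375 < 0 → [0.5, 1]
midpoint 0.75: h = -0.207031 < 0 → [0.75, 1]
midpoint 0.875: h = 1.700928 > 0 → [0.75, 0.875]
midpoint 0.8125: h = 0.6992 > 0 → [0.75, 0.8125]
midpoint 0.78125: h = 0.2343 > 0 → [0.75, 0.78125]
midpoint 0.765625: h = 0.0107 > 0 → [0.75, 0.765625]

[0.75, 0.765625]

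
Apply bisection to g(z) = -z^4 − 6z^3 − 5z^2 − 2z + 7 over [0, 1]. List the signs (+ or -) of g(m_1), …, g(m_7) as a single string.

+-+++++

m = 0.5, g(m) = 3.9375 (+); new bracket [0.5, 1]
m = 0.75, g(m) = -0.160156 (−); new bracket [0.5, 0.75]
m = 0.625, g(m) = 2.179443 (+); new bracket [0.625, 0.75]
m = 0.6875, g(m) = 1.0886 (+); new bracket [0.6875, 0.75]
m = 0.71875, g(m) = 0.4848 (+); new bracket [0.71875, 0.75]
m = 0.734375, g(m) = 0.1675 (+); new bracket [0.734375, 0.75]
m = 0.7421875, g(m) = 0.005 (+); new bracket [0.7421875, 0.75]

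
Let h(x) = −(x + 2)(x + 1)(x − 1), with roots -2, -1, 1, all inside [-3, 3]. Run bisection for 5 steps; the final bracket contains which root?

1

m = 0, h(m) = 2 (+); new bracket [0, 3]
m = 1.5, h(m) = -4.375 (−); new bracket [0, 1.5]
m = 0.75, h(m) = 1.203125 (+); new bracket [0.75, 1.5]
m = 1.125, h(m) = -0.8301 (−); new bracket [0.75, 1.125]
m = 0.9375, h(m) = 0.3557 (+); new bracket [0.9375, 1.125]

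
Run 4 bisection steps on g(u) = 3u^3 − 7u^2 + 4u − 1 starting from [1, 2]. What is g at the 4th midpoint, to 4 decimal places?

0.2327

u = 1.5 gives g = -0.625, negative; keep [1.5, 2]
u = 1.75 gives g = 0.640625, positive; keep [1.5, 1.75]
u = 1.625 gives g = -0.111328, negative; keep [1.625, 1.75]
u = 1.6875 gives g = 0.2327, positive; keep [1.625, 1.6875]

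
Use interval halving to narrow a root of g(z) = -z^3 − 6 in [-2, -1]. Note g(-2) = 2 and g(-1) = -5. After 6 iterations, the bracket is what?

midpoint -1.5: g = -2.625 < 0 → [-2, -1.5]
midpoint -1.75: g = -0.640625 < 0 → [-2, -1.75]
midpoint -1.875: g = 0.591797 > 0 → [-1.875, -1.75]
midpoint -1.8125: g = -0.0457 < 0 → [-1.875, -1.8125]
midpoint -1.84375: g = 0.2677 > 0 → [-1.84375, -1.8125]
midpoint -1.828125: g = 0.1097 > 0 → [-1.828125, -1.8125]

[-1.828125, -1.8125]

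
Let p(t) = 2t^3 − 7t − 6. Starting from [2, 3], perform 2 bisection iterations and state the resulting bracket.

m = 2.5, p(m) = 7.75 (+); new bracket [2, 2.5]
m = 2.25, p(m) = 1.03125 (+); new bracket [2, 2.25]

[2, 2.25]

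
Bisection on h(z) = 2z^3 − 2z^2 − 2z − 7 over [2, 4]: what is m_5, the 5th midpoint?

2.1875

m = 3, h(m) = 23 (+); new bracket [2, 3]
m = 2.5, h(m) = 6.75 (+); new bracket [2, 2.5]
m = 2.25, h(m) = 1.15625 (+); new bracket [2, 2.25]
m = 2.125, h(m) = -1.0898 (−); new bracket [2.125, 2.25]
m = 2.1875, h(m) = -0.0103 (−); new bracket [2.1875, 2.25]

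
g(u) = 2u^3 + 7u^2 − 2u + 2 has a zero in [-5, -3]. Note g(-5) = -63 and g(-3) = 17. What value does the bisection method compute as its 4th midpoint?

m = -4, g(m) = -6 (−); new bracket [-4, -3]
m = -3.5, g(m) = 9 (+); new bracket [-4, -3.5]
m = -3.75, g(m) = 2.46875 (+); new bracket [-4, -3.75]
m = -3.875, g(m) = -1.5117 (−); new bracket [-3.875, -3.75]

-3.875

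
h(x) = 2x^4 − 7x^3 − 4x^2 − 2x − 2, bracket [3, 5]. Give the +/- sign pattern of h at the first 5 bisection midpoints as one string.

-+++-

h(4) = -10 < 0, so the root lies in [4, 5]
h(4.5) = 90.25 > 0, so the root lies in [4, 4.5]
h(4.25) = 32.398438 > 0, so the root lies in [4, 4.25]
h(4.125) = 9.4243 > 0, so the root lies in [4, 4.125]
h(4.0625) = -0.7126 < 0, so the root lies in [4.0625, 4.125]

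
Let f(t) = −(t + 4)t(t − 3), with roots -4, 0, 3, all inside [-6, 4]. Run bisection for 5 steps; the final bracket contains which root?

-4

t = -1 gives f = -12, negative; keep [-6, -1]
t = -3.5 gives f = -11.375, negative; keep [-6, -3.5]
t = -4.75 gives f = 27.609375, positive; keep [-4.75, -3.5]
t = -4.125 gives f = 3.6738, positive; keep [-4.125, -3.5]
t = -3.8125 gives f = -4.8699, negative; keep [-4.125, -3.8125]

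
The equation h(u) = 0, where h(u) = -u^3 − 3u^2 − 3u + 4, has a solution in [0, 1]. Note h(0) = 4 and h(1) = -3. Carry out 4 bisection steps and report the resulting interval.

h(0.5) = 1.625 > 0, so the root lies in [0.5, 1]
h(0.75) = -0.359375 < 0, so the root lies in [0.5, 0.75]
h(0.625) = 0.708984 > 0, so the root lies in [0.625, 0.75]
h(0.6875) = 0.1946 > 0, so the root lies in [0.6875, 0.75]

[0.6875, 0.75]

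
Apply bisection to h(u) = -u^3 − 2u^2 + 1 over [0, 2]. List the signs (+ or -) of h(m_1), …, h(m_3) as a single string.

-+-

m = 1, h(m) = -2 (−); new bracket [0, 1]
m = 0.5, h(m) = 0.375 (+); new bracket [0.5, 1]
m = 0.75, h(m) = -0.546875 (−); new bracket [0.5, 0.75]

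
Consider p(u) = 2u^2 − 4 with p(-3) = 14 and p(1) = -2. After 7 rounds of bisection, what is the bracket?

[-1.4375, -1.40625]

midpoint -1: p = -2 < 0 → [-3, -1]
midpoint -2: p = 4 > 0 → [-2, -1]
midpoint -1.5: p = 0.5 > 0 → [-1.5, -1]
midpoint -1.25: p = -0.875 < 0 → [-1.5, -1.25]
midpoint -1.375: p = -0.2188 < 0 → [-1.5, -1.375]
midpoint -1.4375: p = 0.1328 > 0 → [-1.4375, -1.375]
midpoint -1.40625: p = -0.0449 < 0 → [-1.4375, -1.40625]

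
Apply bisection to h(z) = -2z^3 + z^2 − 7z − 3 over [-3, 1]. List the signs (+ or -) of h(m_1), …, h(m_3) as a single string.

m = -1, h(m) = 7 (+); new bracket [-1, 1]
m = 0, h(m) = -3 (−); new bracket [-1, 0]
m = -0.5, h(m) = 1 (+); new bracket [-0.5, 0]

+-+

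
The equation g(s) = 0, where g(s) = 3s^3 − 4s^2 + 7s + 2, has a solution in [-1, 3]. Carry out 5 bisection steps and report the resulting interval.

m = 1, g(m) = 8 (+); new bracket [-1, 1]
m = 0, g(m) = 2 (+); new bracket [-1, 0]
m = -0.5, g(m) = -2.875 (−); new bracket [-0.5, 0]
m = -0.25, g(m) = -0.0469 (−); new bracket [-0.25, 0]
m = -0.125, g(m) = 1.0566 (+); new bracket [-0.25, -0.125]

[-0.25, -0.125]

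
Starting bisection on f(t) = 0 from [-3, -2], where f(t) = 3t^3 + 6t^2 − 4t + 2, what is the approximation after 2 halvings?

-2.75

t = -2.5 gives f = 2.625, positive; keep [-3, -2.5]
t = -2.75 gives f = -4.015625, negative; keep [-2.75, -2.5]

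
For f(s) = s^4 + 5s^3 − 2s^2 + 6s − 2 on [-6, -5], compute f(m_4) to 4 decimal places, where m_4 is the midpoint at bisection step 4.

-0.4451

midpoint -5.5: f = -12.3125 < 0 → [-6, -5.5]
midpoint -5.75: f = 39.957031 > 0 → [-5.75, -5.5]
midpoint -5.625: f = 12.205322 > 0 → [-5.625, -5.5]
midpoint -5.5625: f = -0.4451 < 0 → [-5.625, -5.5625]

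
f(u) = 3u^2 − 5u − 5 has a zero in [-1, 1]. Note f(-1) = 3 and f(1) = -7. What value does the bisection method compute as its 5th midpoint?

-0.6875

f(0) = -5 < 0, so the root lies in [-1, 0]
f(-0.5) = -1.75 < 0, so the root lies in [-1, -0.5]
f(-0.75) = 0.4375 > 0, so the root lies in [-0.75, -0.5]
f(-0.625) = -0.7031 < 0, so the root lies in [-0.75, -0.625]
f(-0.6875) = -0.1445 < 0, so the root lies in [-0.75, -0.6875]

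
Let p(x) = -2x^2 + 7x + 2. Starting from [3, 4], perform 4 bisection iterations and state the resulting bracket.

[3.75, 3.8125]

m = 3.5, p(m) = 2 (+); new bracket [3.5, 4]
m = 3.75, p(m) = 0.125 (+); new bracket [3.75, 4]
m = 3.875, p(m) = -0.90625 (−); new bracket [3.75, 3.875]
m = 3.8125, p(m) = -0.3828 (−); new bracket [3.75, 3.8125]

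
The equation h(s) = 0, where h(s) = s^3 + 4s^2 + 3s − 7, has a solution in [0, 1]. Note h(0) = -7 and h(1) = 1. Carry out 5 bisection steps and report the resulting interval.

[0.90625, 0.9375]

s = 0.5 gives h = -4.375, negative; keep [0.5, 1]
s = 0.75 gives h = -2.078125, negative; keep [0.75, 1]
s = 0.875 gives h = -0.642578, negative; keep [0.875, 1]
s = 0.9375 gives h = 0.1521, positive; keep [0.875, 0.9375]
s = 0.90625 gives h = -0.2518, negative; keep [0.90625, 0.9375]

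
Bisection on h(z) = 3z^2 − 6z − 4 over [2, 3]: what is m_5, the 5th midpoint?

2.53125

h(2.5) = -0.25 < 0, so the root lies in [2.5, 3]
h(2.75) = 2.1875 > 0, so the root lies in [2.5, 2.75]
h(2.625) = 0.921875 > 0, so the root lies in [2.5, 2.625]
h(2.5625) = 0.3242 > 0, so the root lies in [2.5, 2.5625]
h(2.53125) = 0.0342 > 0, so the root lies in [2.5, 2.53125]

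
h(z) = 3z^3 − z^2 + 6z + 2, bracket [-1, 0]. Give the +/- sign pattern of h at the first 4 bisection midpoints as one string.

-+--

z = -0.5 gives h = -1.625, negative; keep [-0.5, 0]
z = -0.25 gives h = 0.390625, positive; keep [-0.5, -0.25]
z = -0.375 gives h = -0.548828, negative; keep [-0.375, -0.25]
z = -0.3125 gives h = -0.0642, negative; keep [-0.3125, -0.25]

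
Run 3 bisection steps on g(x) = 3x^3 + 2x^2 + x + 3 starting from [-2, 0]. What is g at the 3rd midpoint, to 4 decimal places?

x = -1 gives g = 1, positive; keep [-2, -1]
x = -1.5 gives g = -4.125, negative; keep [-1.5, -1]
x = -1.25 gives g = -0.984375, negative; keep [-1.25, -1]

-0.9844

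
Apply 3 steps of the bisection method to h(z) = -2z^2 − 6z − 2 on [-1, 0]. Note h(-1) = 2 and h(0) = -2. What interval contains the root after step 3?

m = -0.5, h(m) = 0.5 (+); new bracket [-0.5, 0]
m = -0.25, h(m) = -0.625 (−); new bracket [-0.5, -0.25]
m = -0.375, h(m) = -0.03125 (−); new bracket [-0.5, -0.375]

[-0.5, -0.375]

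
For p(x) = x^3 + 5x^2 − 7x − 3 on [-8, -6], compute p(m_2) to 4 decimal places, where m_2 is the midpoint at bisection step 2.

x = -7 gives p = -52, negative; keep [-7, -6]
x = -6.5 gives p = -20.875, negative; keep [-6.5, -6]

-20.8750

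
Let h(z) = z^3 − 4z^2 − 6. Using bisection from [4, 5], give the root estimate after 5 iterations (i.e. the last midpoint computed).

midpoint 4.5: h = 4.125 > 0 → [4, 4.5]
midpoint 4.25: h = -1.484375 < 0 → [4.25, 4.5]
midpoint 4.375: h = 1.177734 > 0 → [4.25, 4.375]
midpoint 4.3125: h = -0.1882 < 0 → [4.3125, 4.375]
midpoint 4.34375: h = 0.4859 > 0 → [4.3125, 4.34375]

4.34375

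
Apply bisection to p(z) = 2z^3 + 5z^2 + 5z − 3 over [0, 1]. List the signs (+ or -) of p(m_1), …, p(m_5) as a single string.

+--+-

z = 0.5 gives p = 1, positive; keep [0, 0.5]
z = 0.25 gives p = -1.40625, negative; keep [0.25, 0.5]
z = 0.375 gives p = -0.316406, negative; keep [0.375, 0.5]
z = 0.4375 gives p = 0.312, positive; keep [0.375, 0.4375]
z = 0.40625 gives p = -0.0095, negative; keep [0.40625, 0.4375]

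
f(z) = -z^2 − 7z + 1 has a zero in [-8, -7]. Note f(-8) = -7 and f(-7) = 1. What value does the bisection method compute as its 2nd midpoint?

-7.25

m = -7.5, f(m) = -2.75 (−); new bracket [-7.5, -7]
m = -7.25, f(m) = -0.8125 (−); new bracket [-7.25, -7]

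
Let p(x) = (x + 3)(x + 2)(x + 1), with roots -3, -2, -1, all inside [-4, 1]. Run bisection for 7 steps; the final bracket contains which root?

-1

p(-1.5) = -0.375 < 0, so the root lies in [-1.5, 1]
p(-0.25) = 3.609375 > 0, so the root lies in [-1.5, -0.25]
p(-0.875) = 0.298828 > 0, so the root lies in [-1.5, -0.875]
p(-1.1875) = -0.2761 < 0, so the root lies in [-1.1875, -0.875]
p(-1.03125) = -0.0596 < 0, so the root lies in [-1.03125, -0.875]
p(-0.953125) = 0.1004 > 0, so the root lies in [-1.03125, -0.953125]
p(-0.9921875) = 0.0158 > 0, so the root lies in [-1.03125, -0.9921875]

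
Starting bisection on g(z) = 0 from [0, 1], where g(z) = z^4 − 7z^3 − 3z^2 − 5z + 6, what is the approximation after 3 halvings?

0.625

midpoint 0.5: g = 1.9375 > 0 → [0.5, 1]
midpoint 0.75: g = -2.074219 < 0 → [0.5, 0.75]
midpoint 0.625: g = 0.146729 > 0 → [0.625, 0.75]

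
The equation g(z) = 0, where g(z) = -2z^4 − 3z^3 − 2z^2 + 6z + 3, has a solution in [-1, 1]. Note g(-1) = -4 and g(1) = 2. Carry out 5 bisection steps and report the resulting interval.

[-0.5, -0.4375]

g(0) = 3 > 0, so the root lies in [-1, 0]
g(-0.5) = -0.25 < 0, so the root lies in [-0.5, 0]
g(-0.25) = 1.414062 > 0, so the root lies in [-0.5, -0.25]
g(-0.375) = 0.5874 > 0, so the root lies in [-0.5, -0.375]
g(-0.4375) = 0.1701 > 0, so the root lies in [-0.5, -0.4375]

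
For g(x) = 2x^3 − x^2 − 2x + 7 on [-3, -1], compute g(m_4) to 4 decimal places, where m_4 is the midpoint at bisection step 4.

-0.9727

m = -2, g(m) = -9 (−); new bracket [-2, -1]
m = -1.5, g(m) = 1 (+); new bracket [-2, -1.5]
m = -1.75, g(m) = -3.28125 (−); new bracket [-1.75, -1.5]
m = -1.625, g(m) = -0.9727 (−); new bracket [-1.625, -1.5]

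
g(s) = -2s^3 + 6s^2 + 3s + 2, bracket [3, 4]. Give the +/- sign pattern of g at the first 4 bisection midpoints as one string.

m = 3.5, g(m) = 0.25 (+); new bracket [3.5, 4]
m = 3.75, g(m) = -7.84375 (−); new bracket [3.5, 3.75]
m = 3.625, g(m) = -3.550781 (−); new bracket [3.5, 3.625]
m = 3.5625, g(m) = -1.5903 (−); new bracket [3.5, 3.5625]

+---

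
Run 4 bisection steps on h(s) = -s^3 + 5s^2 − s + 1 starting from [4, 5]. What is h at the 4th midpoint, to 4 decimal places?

midpoint 4.5: h = 6.625 > 0 → [4.5, 5]
midpoint 4.75: h = 1.890625 > 0 → [4.75, 5]
midpoint 4.875: h = -0.904297 < 0 → [4.75, 4.875]
midpoint 4.8125: h = 0.53 > 0 → [4.8125, 4.875]

0.5300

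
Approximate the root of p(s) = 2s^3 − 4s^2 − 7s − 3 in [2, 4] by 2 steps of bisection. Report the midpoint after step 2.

p(3) = -6 < 0, so the root lies in [3, 4]
p(3.5) = 9.25 > 0, so the root lies in [3, 3.5]

3.5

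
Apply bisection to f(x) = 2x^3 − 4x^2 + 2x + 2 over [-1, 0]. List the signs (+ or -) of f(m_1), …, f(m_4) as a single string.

x = -0.5 gives f = -0.25, negative; keep [-0.5, 0]
x = -0.25 gives f = 1.21875, positive; keep [-0.5, -0.25]
x = -0.375 gives f = 0.582031, positive; keep [-0.5, -0.375]
x = -0.4375 gives f = 0.1919, positive; keep [-0.5, -0.4375]

-+++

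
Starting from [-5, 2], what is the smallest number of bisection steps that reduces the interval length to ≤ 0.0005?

Width after n steps is 7/2^n. Need 2^n ≥ 7/0.0005 = 14000.
2^13 = 8192 < 14000 ≤ 2^14 = 16384, so n = 14.

14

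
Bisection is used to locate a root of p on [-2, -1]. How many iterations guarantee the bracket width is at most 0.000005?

18

Width after n steps is 1/2^n. Need 2^n ≥ 1/0.000005 = 200000.
2^17 = 131072 < 200000 ≤ 2^18 = 262144, so n = 18.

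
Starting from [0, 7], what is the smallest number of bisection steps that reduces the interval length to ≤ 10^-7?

Width after n steps is 7/2^n. Need 2^n ≥ 7/10^-7 = 70000000.
2^26 = 67108864 < 70000000 ≤ 2^27 = 134217728, so n = 27.

27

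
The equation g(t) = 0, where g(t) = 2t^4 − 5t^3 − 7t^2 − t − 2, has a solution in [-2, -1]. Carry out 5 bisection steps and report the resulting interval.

[-1.09375, -1.0625]

midpoint -1.5: g = 10.75 > 0 → [-1.5, -1]
midpoint -1.25: g = 2.960938 > 0 → [-1.25, -1]
midpoint -1.125: g = 0.588379 > 0 → [-1.125, -1]
midpoint -1.0625: g = -0.2937 < 0 → [-1.125, -1.0625]
midpoint -1.09375: g = 0.1241 > 0 → [-1.09375, -1.0625]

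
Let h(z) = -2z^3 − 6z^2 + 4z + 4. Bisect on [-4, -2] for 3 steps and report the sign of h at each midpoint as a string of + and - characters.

h(-3) = -8 < 0, so the root lies in [-4, -3]
h(-3.5) = 2.25 > 0, so the root lies in [-3.5, -3]
h(-3.25) = -3.71875 < 0, so the root lies in [-3.5, -3.25]

-+-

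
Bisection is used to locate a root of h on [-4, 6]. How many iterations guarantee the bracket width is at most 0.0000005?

25

Width after n steps is 10/2^n. Need 2^n ≥ 10/0.0000005 = 20000000.
2^24 = 16777216 < 20000000 ≤ 2^25 = 33554432, so n = 25.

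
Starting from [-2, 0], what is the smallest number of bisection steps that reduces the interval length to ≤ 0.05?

6

Width after n steps is 2/2^n. Need 2^n ≥ 2/0.05 = 40.
2^5 = 32 < 40 ≤ 2^6 = 64, so n = 6.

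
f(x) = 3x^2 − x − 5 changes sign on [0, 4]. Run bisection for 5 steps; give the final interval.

[1.375, 1.5]

midpoint 2: f = 5 > 0 → [0, 2]
midpoint 1: f = -3 < 0 → [1, 2]
midpoint 1.5: f = 0.25 > 0 → [1, 1.5]
midpoint 1.25: f = -1.5625 < 0 → [1.25, 1.5]
midpoint 1.375: f = -0.7031 < 0 → [1.375, 1.5]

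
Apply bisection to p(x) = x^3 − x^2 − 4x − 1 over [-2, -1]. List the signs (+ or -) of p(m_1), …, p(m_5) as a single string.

midpoint -1.5: p = -0.625 < 0 → [-1.5, -1]
midpoint -1.25: p = 0.484375 > 0 → [-1.5, -1.25]
midpoint -1.375: p = 0.009766 > 0 → [-1.5, -1.375]
midpoint -1.4375: p = -0.2869 < 0 → [-1.4375, -1.375]
midpoint -1.40625: p = -0.1335 < 0 → [-1.40625, -1.375]

-++--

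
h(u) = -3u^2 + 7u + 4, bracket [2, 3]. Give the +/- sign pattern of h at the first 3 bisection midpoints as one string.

++-

u = 2.5 gives h = 2.75, positive; keep [2.5, 3]
u = 2.75 gives h = 0.5625, positive; keep [2.75, 3]
u = 2.875 gives h = -0.671875, negative; keep [2.75, 2.875]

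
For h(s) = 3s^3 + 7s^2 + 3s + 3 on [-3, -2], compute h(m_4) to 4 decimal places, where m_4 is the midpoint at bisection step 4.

s = -2.5 gives h = -7.625, negative; keep [-2.5, -2]
s = -2.25 gives h = -2.484375, negative; keep [-2.25, -2]
s = -2.125 gives h = -0.552734, negative; keep [-2.125, -2]
s = -2.0625 gives h = 0.2688, positive; keep [-2.125, -2.0625]

0.2688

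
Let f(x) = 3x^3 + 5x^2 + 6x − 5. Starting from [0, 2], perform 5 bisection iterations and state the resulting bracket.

x = 1 gives f = 9, positive; keep [0, 1]
x = 0.5 gives f = -0.375, negative; keep [0.5, 1]
x = 0.75 gives f = 3.578125, positive; keep [0.5, 0.75]
x = 0.625 gives f = 1.4355, positive; keep [0.5, 0.625]
x = 0.5625 gives f = 0.491, positive; keep [0.5, 0.5625]

[0.5, 0.5625]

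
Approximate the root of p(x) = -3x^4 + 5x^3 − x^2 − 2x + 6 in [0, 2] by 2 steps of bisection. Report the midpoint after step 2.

1.5

x = 1 gives p = 5, positive; keep [1, 2]
x = 1.5 gives p = 2.4375, positive; keep [1.5, 2]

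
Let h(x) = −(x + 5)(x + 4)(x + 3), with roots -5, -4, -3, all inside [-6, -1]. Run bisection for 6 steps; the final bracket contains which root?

-3

x = -3.5 gives h = 0.375, positive; keep [-3.5, -1]
x = -2.25 gives h = -3.609375, negative; keep [-3.5, -2.25]
x = -2.875 gives h = -0.298828, negative; keep [-3.5, -2.875]
x = -3.1875 gives h = 0.2761, positive; keep [-3.1875, -2.875]
x = -3.03125 gives h = 0.0596, positive; keep [-3.03125, -2.875]
x = -2.953125 gives h = -0.1004, negative; keep [-3.03125, -2.953125]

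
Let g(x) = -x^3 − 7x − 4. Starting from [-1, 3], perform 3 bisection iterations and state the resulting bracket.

g(1) = -12 < 0, so the root lies in [-1, 1]
g(0) = -4 < 0, so the root lies in [-1, 0]
g(-0.5) = -0.375 < 0, so the root lies in [-1, -0.5]

[-1, -0.5]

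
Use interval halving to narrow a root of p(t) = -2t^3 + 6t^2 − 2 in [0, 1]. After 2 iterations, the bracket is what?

p(0.5) = -0.75 < 0, so the root lies in [0.5, 1]
p(0.75) = 0.53125 > 0, so the root lies in [0.5, 0.75]

[0.5, 0.75]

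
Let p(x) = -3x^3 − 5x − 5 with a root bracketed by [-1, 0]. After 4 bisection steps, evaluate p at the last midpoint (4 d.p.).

-0.5876

x = -0.5 gives p = -2.125, negative; keep [-1, -0.5]
x = -0.75 gives p = 0.015625, positive; keep [-0.75, -0.5]
x = -0.625 gives p = -1.142578, negative; keep [-0.75, -0.625]
x = -0.6875 gives p = -0.5876, negative; keep [-0.75, -0.6875]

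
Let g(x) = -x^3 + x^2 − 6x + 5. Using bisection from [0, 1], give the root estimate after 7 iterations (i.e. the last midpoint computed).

m = 0.5, g(m) = 2.125 (+); new bracket [0.5, 1]
m = 0.75, g(m) = 0.640625 (+); new bracket [0.75, 1]
m = 0.875, g(m) = -0.154297 (−); new bracket [0.75, 0.875]
m = 0.8125, g(m) = 0.2488 (+); new bracket [0.8125, 0.875]
m = 0.84375, g(m) = 0.0487 (+); new bracket [0.84375, 0.875]
m = 0.859375, g(m) = -0.0524 (−); new bracket [0.84375, 0.859375]
m = 0.8515625, g(m) = -0.0017 (−); new bracket [0.84375, 0.8515625]

0.8515625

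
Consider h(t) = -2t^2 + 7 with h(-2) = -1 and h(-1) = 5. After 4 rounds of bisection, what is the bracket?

[-1.875, -1.8125]

h(-1.5) = 2.5 > 0, so the root lies in [-2, -1.5]
h(-1.75) = 0.875 > 0, so the root lies in [-2, -1.75]
h(-1.875) = -0.03125 < 0, so the root lies in [-1.875, -1.75]
h(-1.8125) = 0.4297 > 0, so the root lies in [-1.875, -1.8125]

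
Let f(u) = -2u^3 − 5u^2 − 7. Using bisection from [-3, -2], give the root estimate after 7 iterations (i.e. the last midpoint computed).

u = -2.5 gives f = -7, negative; keep [-3, -2.5]
u = -2.75 gives f = -3.21875, negative; keep [-3, -2.75]
u = -2.875 gives f = -0.800781, negative; keep [-3, -2.875]
u = -2.9375 gives f = 0.5503, positive; keep [-2.9375, -2.875]
u = -2.90625 gives f = -0.1374, negative; keep [-2.9375, -2.90625]
u = -2.921875 gives f = 0.2034, positive; keep [-2.921875, -2.90625]
u = -2.9140625 gives f = 0.0322, positive; keep [-2.9140625, -2.90625]

-2.9140625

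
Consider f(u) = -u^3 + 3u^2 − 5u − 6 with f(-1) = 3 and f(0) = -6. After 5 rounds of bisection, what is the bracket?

[-0.78125, -0.75]

midpoint -0.5: f = -2.625 < 0 → [-1, -0.5]
midpoint -0.75: f = -0.140625 < 0 → [-1, -0.75]
midpoint -0.875: f = 1.341797 > 0 → [-0.875, -0.75]
midpoint -0.8125: f = 0.5793 > 0 → [-0.8125, -0.75]
midpoint -0.78125: f = 0.2141 > 0 → [-0.78125, -0.75]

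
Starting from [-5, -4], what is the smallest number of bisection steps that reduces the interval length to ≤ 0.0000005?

21

Width after n steps is 1/2^n. Need 2^n ≥ 1/0.0000005 = 2000000.
2^20 = 1048576 < 2000000 ≤ 2^21 = 2097152, so n = 21.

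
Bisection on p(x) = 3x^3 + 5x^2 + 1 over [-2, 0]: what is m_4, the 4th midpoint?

m = -1, p(m) = 3 (+); new bracket [-2, -1]
m = -1.5, p(m) = 2.125 (+); new bracket [-2, -1.5]
m = -1.75, p(m) = 0.234375 (+); new bracket [-2, -1.75]
m = -1.875, p(m) = -1.1973 (−); new bracket [-1.875, -1.75]

-1.875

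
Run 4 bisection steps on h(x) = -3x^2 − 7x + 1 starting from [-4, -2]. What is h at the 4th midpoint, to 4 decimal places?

0.7031

x = -3 gives h = -5, negative; keep [-3, -2]
x = -2.5 gives h = -0.25, negative; keep [-2.5, -2]
x = -2.25 gives h = 1.5625, positive; keep [-2.5, -2.25]
x = -2.375 gives h = 0.7031, positive; keep [-2.5, -2.375]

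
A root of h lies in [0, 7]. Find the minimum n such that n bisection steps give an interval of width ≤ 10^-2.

10

Width after n steps is 7/2^n. Need 2^n ≥ 7/10^-2 = 700.
2^9 = 512 < 700 ≤ 2^10 = 1024, so n = 10.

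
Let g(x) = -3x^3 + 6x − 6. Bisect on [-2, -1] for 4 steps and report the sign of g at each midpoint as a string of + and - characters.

m = -1.5, g(m) = -4.875 (−); new bracket [-2, -1.5]
m = -1.75, g(m) = -0.421875 (−); new bracket [-2, -1.75]
m = -1.875, g(m) = 2.525391 (+); new bracket [-1.875, -1.75]
m = -1.8125, g(m) = 0.988 (+); new bracket [-1.8125, -1.75]

--++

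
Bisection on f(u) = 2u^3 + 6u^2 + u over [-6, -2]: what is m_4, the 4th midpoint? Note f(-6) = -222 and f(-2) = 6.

-2.75

m = -4, f(m) = -36 (−); new bracket [-4, -2]
m = -3, f(m) = -3 (−); new bracket [-3, -2]
m = -2.5, f(m) = 3.75 (+); new bracket [-3, -2.5]
m = -2.75, f(m) = 1.0312 (+); new bracket [-3, -2.75]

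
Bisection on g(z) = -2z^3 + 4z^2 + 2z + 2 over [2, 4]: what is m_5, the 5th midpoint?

m = 3, g(m) = -10 (−); new bracket [2, 3]
m = 2.5, g(m) = 0.75 (+); new bracket [2.5, 3]
m = 2.75, g(m) = -3.84375 (−); new bracket [2.5, 2.75]
m = 2.625, g(m) = -1.3633 (−); new bracket [2.5, 2.625]
m = 2.5625, g(m) = -0.2622 (−); new bracket [2.5, 2.5625]

2.5625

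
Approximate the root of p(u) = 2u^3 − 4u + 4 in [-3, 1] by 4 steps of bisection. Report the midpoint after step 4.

-1.75

p(-1) = 6 > 0, so the root lies in [-3, -1]
p(-2) = -4 < 0, so the root lies in [-2, -1]
p(-1.5) = 3.25 > 0, so the root lies in [-2, -1.5]
p(-1.75) = 0.2812 > 0, so the root lies in [-2, -1.75]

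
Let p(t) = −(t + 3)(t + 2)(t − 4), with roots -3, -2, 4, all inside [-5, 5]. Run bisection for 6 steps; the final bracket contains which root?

4

m = 0, p(m) = 24 (+); new bracket [0, 5]
m = 2.5, p(m) = 37.125 (+); new bracket [2.5, 5]
m = 3.75, p(m) = 9.703125 (+); new bracket [3.75, 5]
m = 4.375, p(m) = -17.6309 (−); new bracket [3.75, 4.375]
m = 4.0625, p(m) = -2.676 (−); new bracket [3.75, 4.0625]
m = 3.90625, p(m) = 3.8241 (+); new bracket [3.90625, 4.0625]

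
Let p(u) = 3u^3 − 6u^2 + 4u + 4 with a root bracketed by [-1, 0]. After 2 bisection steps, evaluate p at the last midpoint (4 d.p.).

-3.6406

m = -0.5, p(m) = 0.125 (+); new bracket [-1, -0.5]
m = -0.75, p(m) = -3.640625 (−); new bracket [-0.75, -0.5]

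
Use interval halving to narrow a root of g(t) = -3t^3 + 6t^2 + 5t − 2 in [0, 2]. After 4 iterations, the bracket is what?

[0.25, 0.375]

t = 1 gives g = 6, positive; keep [0, 1]
t = 0.5 gives g = 1.625, positive; keep [0, 0.5]
t = 0.25 gives g = -0.421875, negative; keep [0.25, 0.5]
t = 0.375 gives g = 0.5605, positive; keep [0.25, 0.375]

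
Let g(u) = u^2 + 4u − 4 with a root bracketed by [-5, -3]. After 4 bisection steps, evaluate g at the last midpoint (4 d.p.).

0.2656

m = -4, g(m) = -4 (−); new bracket [-5, -4]
m = -4.5, g(m) = -1.75 (−); new bracket [-5, -4.5]
m = -4.75, g(m) = -0.4375 (−); new bracket [-5, -4.75]
m = -4.875, g(m) = 0.2656 (+); new bracket [-4.875, -4.75]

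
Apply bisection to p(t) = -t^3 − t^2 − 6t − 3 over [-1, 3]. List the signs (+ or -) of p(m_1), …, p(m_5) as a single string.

---++

p(1) = -11 < 0, so the root lies in [-1, 1]
p(0) = -3 < 0, so the root lies in [-1, 0]
p(-0.5) = -0.125 < 0, so the root lies in [-1, -0.5]
p(-0.75) = 1.3594 > 0, so the root lies in [-0.75, -0.5]
p(-0.625) = 0.6035 > 0, so the root lies in [-0.625, -0.5]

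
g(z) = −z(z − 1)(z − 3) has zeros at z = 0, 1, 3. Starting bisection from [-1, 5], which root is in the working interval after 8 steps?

3

midpoint 2: g = 2 > 0 → [2, 5]
midpoint 3.5: g = -4.375 < 0 → [2, 3.5]
midpoint 2.75: g = 1.203125 > 0 → [2.75, 3.5]
midpoint 3.125: g = -0.8301 < 0 → [2.75, 3.125]
midpoint 2.9375: g = 0.3557 > 0 → [2.9375, 3.125]
midpoint 3.03125: g = -0.1924 < 0 → [2.9375, 3.03125]
midpoint 2.984375: g = 0.0925 > 0 → [2.984375, 3.03125]
midpoint 3.0078125: g = -0.0472 < 0 → [2.984375, 3.0078125]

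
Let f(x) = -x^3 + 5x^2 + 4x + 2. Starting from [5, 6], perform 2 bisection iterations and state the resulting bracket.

x = 5.5 gives f = 8.875, positive; keep [5.5, 6]
x = 5.75 gives f = 0.203125, positive; keep [5.75, 6]

[5.75, 6]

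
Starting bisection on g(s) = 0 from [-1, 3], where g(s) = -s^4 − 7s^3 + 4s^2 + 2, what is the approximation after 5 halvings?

s = 1 gives g = -2, negative; keep [-1, 1]
s = 0 gives g = 2, positive; keep [0, 1]
s = 0.5 gives g = 2.0625, positive; keep [0.5, 1]
s = 0.75 gives g = 0.9805, positive; keep [0.75, 1]
s = 0.875 gives g = -0.2131, negative; keep [0.75, 0.875]

0.875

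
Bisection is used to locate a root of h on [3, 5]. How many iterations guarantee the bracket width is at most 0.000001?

21

Width after n steps is 2/2^n. Need 2^n ≥ 2/0.000001 = 2000000.
2^20 = 1048576 < 2000000 ≤ 2^21 = 2097152, so n = 21.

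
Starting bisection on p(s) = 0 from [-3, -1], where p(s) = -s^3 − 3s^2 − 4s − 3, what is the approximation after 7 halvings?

-1.671875

s = -2 gives p = 1, positive; keep [-2, -1]
s = -1.5 gives p = -0.375, negative; keep [-2, -1.5]
s = -1.75 gives p = 0.171875, positive; keep [-1.75, -1.5]
s = -1.625 gives p = -0.1309, negative; keep [-1.75, -1.625]
s = -1.6875 gives p = 0.0125, positive; keep [-1.6875, -1.625]
s = -1.65625 gives p = -0.0611, negative; keep [-1.6875, -1.65625]
s = -1.671875 gives p = -0.0248, negative; keep [-1.6875, -1.671875]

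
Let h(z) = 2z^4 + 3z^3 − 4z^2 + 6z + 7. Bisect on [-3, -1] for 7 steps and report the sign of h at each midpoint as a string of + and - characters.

--+++-+

h(-2) = -13 < 0, so the root lies in [-3, -2]
h(-2.5) = -1.75 < 0, so the root lies in [-3, -2.5]
h(-2.75) = 12.242188 > 0, so the root lies in [-2.75, -2.5]
h(-2.625) = 4.3853 > 0, so the root lies in [-2.625, -2.5]
h(-2.5625) = 1.1155 > 0, so the root lies in [-2.5625, -2.5]
h(-2.53125) = -0.3662 < 0, so the root lies in [-2.5625, -2.53125]
h(-2.546875) = 0.3622 > 0, so the root lies in [-2.546875, -2.53125]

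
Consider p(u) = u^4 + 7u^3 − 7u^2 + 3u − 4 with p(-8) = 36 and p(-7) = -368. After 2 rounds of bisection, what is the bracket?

[-8, -7.75]

midpoint -7.5: p = -209.3125 < 0 → [-8, -7.5]
midpoint -7.75: p = -98.574219 < 0 → [-8, -7.75]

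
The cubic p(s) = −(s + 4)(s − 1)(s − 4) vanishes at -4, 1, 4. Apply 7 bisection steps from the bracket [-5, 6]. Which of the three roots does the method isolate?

p(0.5) = -7.875 < 0, so the root lies in [-5, 0.5]
p(-2.25) = -35.546875 < 0, so the root lies in [-5, -2.25]
p(-3.625) = -13.224609 < 0, so the root lies in [-5, -3.625]
p(-4.3125) = 13.8 > 0, so the root lies in [-4.3125, -3.625]
p(-3.96875) = -1.2373 < 0, so the root lies in [-4.3125, -3.96875]
p(-4.140625) = 5.8849 > 0, so the root lies in [-4.140625, -3.96875]
p(-4.0546875) = 2.2265 > 0, so the root lies in [-4.0546875, -3.96875]

-4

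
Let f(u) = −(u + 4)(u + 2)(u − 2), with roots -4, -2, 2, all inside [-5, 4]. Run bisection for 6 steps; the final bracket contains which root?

2

m = -0.5, f(m) = 13.125 (+); new bracket [-0.5, 4]
m = 1.75, f(m) = 5.390625 (+); new bracket [1.75, 4]
m = 2.875, f(m) = -29.326172 (−); new bracket [1.75, 2.875]
m = 2.3125, f(m) = -8.5071 (−); new bracket [1.75, 2.3125]
m = 2.03125, f(m) = -0.7598 (−); new bracket [1.75, 2.03125]
m = 1.890625, f(m) = 2.5067 (+); new bracket [1.890625, 2.03125]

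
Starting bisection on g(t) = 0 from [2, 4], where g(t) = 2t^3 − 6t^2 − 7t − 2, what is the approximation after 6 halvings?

m = 3, g(m) = -23 (−); new bracket [3, 4]
m = 3.5, g(m) = -14.25 (−); new bracket [3.5, 4]
m = 3.75, g(m) = -7.15625 (−); new bracket [3.75, 4]
m = 3.875, g(m) = -2.8477 (−); new bracket [3.875, 4]
m = 3.9375, g(m) = -0.4927 (−); new bracket [3.9375, 4]
m = 3.96875, g(m) = 0.7363 (+); new bracket [3.9375, 3.96875]

3.96875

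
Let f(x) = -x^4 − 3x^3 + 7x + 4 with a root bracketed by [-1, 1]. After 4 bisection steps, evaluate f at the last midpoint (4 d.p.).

f(0) = 4 > 0, so the root lies in [-1, 0]
f(-0.5) = 0.8125 > 0, so the root lies in [-1, -0.5]
f(-0.75) = -0.300781 < 0, so the root lies in [-0.75, -0.5]
f(-0.625) = 0.2048 > 0, so the root lies in [-0.75, -0.625]

0.2048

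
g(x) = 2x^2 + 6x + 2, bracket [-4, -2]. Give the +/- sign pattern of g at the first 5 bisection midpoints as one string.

+-++-

x = -3 gives g = 2, positive; keep [-3, -2]
x = -2.5 gives g = -0.5, negative; keep [-3, -2.5]
x = -2.75 gives g = 0.625, positive; keep [-2.75, -2.5]
x = -2.625 gives g = 0.0312, positive; keep [-2.625, -2.5]
x = -2.5625 gives g = -0.2422, negative; keep [-2.625, -2.5625]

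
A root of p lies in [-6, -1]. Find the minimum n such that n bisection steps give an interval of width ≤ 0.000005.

20

Width after n steps is 5/2^n. Need 2^n ≥ 5/0.000005 = 1000000.
2^19 = 524288 < 1000000 ≤ 2^20 = 1048576, so n = 20.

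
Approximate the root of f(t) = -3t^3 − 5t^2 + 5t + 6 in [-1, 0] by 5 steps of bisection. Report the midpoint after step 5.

-0.84375

midpoint -0.5: f = 2.625 > 0 → [-1, -0.5]
midpoint -0.75: f = 0.703125 > 0 → [-1, -0.75]
midpoint -0.875: f = -0.193359 < 0 → [-0.875, -0.75]
midpoint -0.8125: f = 0.2458 > 0 → [-0.875, -0.8125]
midpoint -0.84375: f = 0.0237 > 0 → [-0.875, -0.84375]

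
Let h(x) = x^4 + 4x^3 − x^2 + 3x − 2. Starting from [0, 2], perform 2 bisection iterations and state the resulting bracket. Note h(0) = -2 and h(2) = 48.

[0.5, 1]

midpoint 1: h = 5 > 0 → [0, 1]
midpoint 0.5: h = -0.1875 < 0 → [0.5, 1]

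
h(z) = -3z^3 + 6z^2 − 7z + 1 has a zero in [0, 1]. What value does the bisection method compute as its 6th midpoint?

0.171875

midpoint 0.5: h = -1.375 < 0 → [0, 0.5]
midpoint 0.25: h = -0.421875 < 0 → [0, 0.25]
midpoint 0.125: h = 0.212891 > 0 → [0.125, 0.25]
midpoint 0.1875: h = -0.1213 < 0 → [0.125, 0.1875]
midpoint 0.15625: h = 0.0413 > 0 → [0.15625, 0.1875]
midpoint 0.171875: h = -0.0411 < 0 → [0.15625, 0.171875]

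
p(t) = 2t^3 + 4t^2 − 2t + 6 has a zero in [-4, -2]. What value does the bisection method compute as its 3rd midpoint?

-2.75

t = -3 gives p = -6, negative; keep [-3, -2]
t = -2.5 gives p = 4.75, positive; keep [-3, -2.5]
t = -2.75 gives p = 0.15625, positive; keep [-3, -2.75]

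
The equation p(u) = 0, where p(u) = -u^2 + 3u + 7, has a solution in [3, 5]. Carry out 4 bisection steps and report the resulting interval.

[4.5, 4.625]

m = 4, p(m) = 3 (+); new bracket [4, 5]
m = 4.5, p(m) = 0.25 (+); new bracket [4.5, 5]
m = 4.75, p(m) = -1.3125 (−); new bracket [4.5, 4.75]
m = 4.625, p(m) = -0.5156 (−); new bracket [4.5, 4.625]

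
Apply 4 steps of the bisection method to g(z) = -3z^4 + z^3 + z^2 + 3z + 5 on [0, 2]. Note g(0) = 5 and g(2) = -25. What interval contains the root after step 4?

z = 1 gives g = 7, positive; keep [1, 2]
z = 1.5 gives g = -0.0625, negative; keep [1, 1.5]
z = 1.25 gives g = 4.941406, positive; keep [1.25, 1.5]
z = 1.375 gives g = 2.8918, positive; keep [1.375, 1.5]

[1.375, 1.5]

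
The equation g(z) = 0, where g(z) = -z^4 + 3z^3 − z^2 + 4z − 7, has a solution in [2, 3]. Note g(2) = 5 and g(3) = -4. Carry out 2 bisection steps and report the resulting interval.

midpoint 2.5: g = 4.5625 > 0 → [2.5, 3]
midpoint 2.75: g = 1.636719 > 0 → [2.75, 3]

[2.75, 3]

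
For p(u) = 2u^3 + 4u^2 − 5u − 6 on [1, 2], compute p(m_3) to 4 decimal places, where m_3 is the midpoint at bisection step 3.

-0.1133

m = 1.5, p(m) = 2.25 (+); new bracket [1, 1.5]
m = 1.25, p(m) = -2.09375 (−); new bracket [1.25, 1.5]
m = 1.375, p(m) = -0.113281 (−); new bracket [1.375, 1.5]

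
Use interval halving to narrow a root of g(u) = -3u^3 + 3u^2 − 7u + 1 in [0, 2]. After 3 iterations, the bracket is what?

g(1) = -6 < 0, so the root lies in [0, 1]
g(0.5) = -2.125 < 0, so the root lies in [0, 0.5]
g(0.25) = -0.609375 < 0, so the root lies in [0, 0.25]

[0, 0.25]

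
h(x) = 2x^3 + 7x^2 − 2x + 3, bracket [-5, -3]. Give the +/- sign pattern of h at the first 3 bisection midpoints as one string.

-++

h(-4) = -5 < 0, so the root lies in [-4, -3]
h(-3.5) = 10 > 0, so the root lies in [-4, -3.5]
h(-3.75) = 3.46875 > 0, so the root lies in [-4, -3.75]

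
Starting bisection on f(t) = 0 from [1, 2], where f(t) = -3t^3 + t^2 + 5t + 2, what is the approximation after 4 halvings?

m = 1.5, f(m) = 1.625 (+); new bracket [1.5, 2]
m = 1.75, f(m) = -2.265625 (−); new bracket [1.5, 1.75]
m = 1.625, f(m) = -0.107422 (−); new bracket [1.5, 1.625]
m = 1.5625, f(m) = 0.8098 (+); new bracket [1.5625, 1.625]

1.5625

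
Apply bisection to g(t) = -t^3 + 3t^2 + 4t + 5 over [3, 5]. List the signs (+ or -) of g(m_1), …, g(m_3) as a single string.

+--

midpoint 4: g = 5 > 0 → [4, 5]
midpoint 4.5: g = -7.375 < 0 → [4, 4.5]
midpoint 4.25: g = -0.578125 < 0 → [4, 4.25]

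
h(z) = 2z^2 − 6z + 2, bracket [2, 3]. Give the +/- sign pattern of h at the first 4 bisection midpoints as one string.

z = 2.5 gives h = -0.5, negative; keep [2.5, 3]
z = 2.75 gives h = 0.625, positive; keep [2.5, 2.75]
z = 2.625 gives h = 0.03125, positive; keep [2.5, 2.625]
z = 2.5625 gives h = -0.2422, negative; keep [2.5625, 2.625]

-++-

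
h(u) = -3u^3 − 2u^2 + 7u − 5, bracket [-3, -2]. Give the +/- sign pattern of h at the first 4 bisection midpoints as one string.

++-+

u = -2.5 gives h = 11.875, positive; keep [-2.5, -2]
u = -2.25 gives h = 3.296875, positive; keep [-2.25, -2]
u = -2.125 gives h = -0.119141, negative; keep [-2.25, -2.125]
u = -2.1875 gives h = 1.5198, positive; keep [-2.1875, -2.125]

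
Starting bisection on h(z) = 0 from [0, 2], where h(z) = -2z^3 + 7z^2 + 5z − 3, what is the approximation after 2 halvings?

0.5

midpoint 1: h = 7 > 0 → [0, 1]
midpoint 0.5: h = 1 > 0 → [0, 0.5]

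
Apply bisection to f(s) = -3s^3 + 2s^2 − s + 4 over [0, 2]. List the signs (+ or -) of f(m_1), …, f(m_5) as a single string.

midpoint 1: f = 2 > 0 → [1, 2]
midpoint 1.5: f = -3.125 < 0 → [1, 1.5]
midpoint 1.25: f = 0.015625 > 0 → [1.25, 1.5]
midpoint 1.375: f = -1.3926 < 0 → [1.25, 1.375]
midpoint 1.3125: f = -0.6501 < 0 → [1.25, 1.3125]

+-+--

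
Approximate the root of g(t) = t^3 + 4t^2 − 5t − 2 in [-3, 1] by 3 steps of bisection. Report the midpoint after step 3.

-0.5

g(-1) = 6 > 0, so the root lies in [-1, 1]
g(0) = -2 < 0, so the root lies in [-1, 0]
g(-0.5) = 1.375 > 0, so the root lies in [-0.5, 0]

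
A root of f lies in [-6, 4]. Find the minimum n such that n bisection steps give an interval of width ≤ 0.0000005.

Width after n steps is 10/2^n. Need 2^n ≥ 10/0.0000005 = 20000000.
2^24 = 16777216 < 20000000 ≤ 2^25 = 33554432, so n = 25.

25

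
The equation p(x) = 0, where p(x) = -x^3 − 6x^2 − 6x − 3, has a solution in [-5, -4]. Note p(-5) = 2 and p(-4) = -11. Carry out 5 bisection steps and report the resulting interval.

p(-4.5) = -6.375 < 0, so the root lies in [-5, -4.5]
p(-4.75) = -2.703125 < 0, so the root lies in [-5, -4.75]
p(-4.875) = -0.486328 < 0, so the root lies in [-5, -4.875]
p(-4.9375) = 0.7224 > 0, so the root lies in [-4.9375, -4.875]
p(-4.90625) = 0.1095 > 0, so the root lies in [-4.90625, -4.875]

[-4.90625, -4.875]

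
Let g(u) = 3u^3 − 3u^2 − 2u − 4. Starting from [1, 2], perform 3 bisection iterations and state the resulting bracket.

midpoint 1.5: g = -3.625 < 0 → [1.5, 2]
midpoint 1.75: g = -0.609375 < 0 → [1.75, 2]
midpoint 1.875: g = 1.478516 > 0 → [1.75, 1.875]

[1.75, 1.875]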